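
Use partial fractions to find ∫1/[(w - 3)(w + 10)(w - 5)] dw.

Cover-up: α = -1/26, β = 1/195, γ = 1/30. Decomposition: (-1/26)/(w - 3) + (1/195)/(w + 10) + (1/30)/(w - 5). Integrate each term: (-1/26) ln|(w - 3)| + (1/195) ln|(w + 10)| + (1/30) ln|(w - 5)| + C


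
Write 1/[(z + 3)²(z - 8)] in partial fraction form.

Cover-up at z=8: γ = 1/(8 + 3)² = 1/121. Cover-up at z=-3: β = 1/(-3 - 8) = -1/11. Comparing z² coeff: α = -γ = -1/121
Result: (-1/121)/(z + 3) - (1/11)/(z + 3)² + (1/121)/(z - 8)


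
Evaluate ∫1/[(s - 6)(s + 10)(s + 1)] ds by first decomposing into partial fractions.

Cover-up: α = 1/112, β = 1/144, γ = -1/63. Decomposition: (1/112)/(s - 6) + (1/144)/(s + 10) - (1/63)/(s + 1). Integrate each term: (1/112) ln|(s - 6)| + (1/144) ln|(s + 10)| - (1/63) ln|(s + 1)| + C


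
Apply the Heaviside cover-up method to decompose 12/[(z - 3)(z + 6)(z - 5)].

Cover (z - 3), z=3: P = 12/[(3 + 6)(3 - 5)] = -2/3. Cover (z + 6), z=-6: Q = 12/[(-6 - 3)(-6 - 5)] = 4/33. Cover (z - 5), z=5: R = 12/[(5 - 3)(5 + 6)] = 6/11.
Result: (-2/3)/(z - 3) + (4/33)/(z + 6) + (6/11)/(z - 5)


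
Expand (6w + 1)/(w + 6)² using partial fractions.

(6w + 1) = α(w + 6) + β. At w = -6: β = 6·(-6) + 1 = -35. Coeff of w: α = 6
Result: 6/(w + 6) - 35/(w + 6)²


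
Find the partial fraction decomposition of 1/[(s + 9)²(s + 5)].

Cover-up at s=-5: γ = 1/(-5 + 9)² = 1/16. Cover-up at s=-9: β = 1/(-9 + 5) = -1/4. Comparing s² coeff: α = -γ = -1/16
Result: (-1/16)/(s + 9) - (1/4)/(s + 9)² + (1/16)/(s + 5)


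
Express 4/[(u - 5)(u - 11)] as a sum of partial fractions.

4/(u - 5)(u - 11) = α/(u - 5) + β/(u - 11). α = 4/(5 - 11) = -2/3, β = 4/(11 - 5) = 2/3
Result: (-2/3)/(u - 5) + (2/3)/(u - 11)


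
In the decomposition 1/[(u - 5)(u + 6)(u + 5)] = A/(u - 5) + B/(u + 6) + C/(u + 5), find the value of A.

Cover-up at u = 5: A = 1/[(5 + 6)(5 + 5)] = 1/[(11)(10)] = 1/110


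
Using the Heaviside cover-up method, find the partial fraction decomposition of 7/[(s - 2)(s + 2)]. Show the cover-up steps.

Cover (s - 2): set s=2, get A = 7/(2 + 2) = 7/4. Cover (s + 2): set s=-2, get B = 7/(-2 - 2) = -7/4.
Result: (7/4)/(s - 2) - (7/4)/(s + 2)


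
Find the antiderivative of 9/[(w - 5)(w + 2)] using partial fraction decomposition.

Decompose: 9/[(w - 5)(w + 2)] = (9/7)/(w - 5) - (9/7)/(w + 2). Integrate each term: (9/7) ln|(w - 5)| - (9/7) ln|(w + 2)| + C


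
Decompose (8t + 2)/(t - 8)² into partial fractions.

(8t + 2) = α(t - 8) + β. At t = 8: β = 8·8 + 2 = 66. Coeff of t: α = 8
Result: 8/(t - 8) + 66/(t - 8)²


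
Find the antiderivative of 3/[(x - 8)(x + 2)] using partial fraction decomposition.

Decompose: 3/[(x - 8)(x + 2)] = (3/10)/(x - 8) - (3/10)/(x + 2). Integrate each term: (3/10) ln|(x - 8)| - (3/10) ln|(x + 2)| + C


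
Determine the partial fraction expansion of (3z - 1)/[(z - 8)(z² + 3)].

At z=8: P = (3·8 - 1)/(8² + 3) = 23/67. Q = -P = -23/67, R = 3 - 8·P = 17/67
Result: (23/67)/(z - 8) - ((23/67)z - 17/67)/(z² + 3)


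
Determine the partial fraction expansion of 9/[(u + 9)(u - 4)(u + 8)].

Using cover-up method: A = 9/13, B = 3/52, C = -3/4
Result: (9/13)/(u + 9) + (3/52)/(u - 4) - (3/4)/(u + 8)


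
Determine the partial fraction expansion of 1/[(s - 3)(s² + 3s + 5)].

Cover-up at s = 3: A = 1/(3² + 3·3 + 5) = 1/23. Then B = -A = -1/23, C = -A·(3 + 3) = -6/23
Result: (1/23)/(s - 3) - ((1/23)s + 6/23)/(s² + 3s + 5)


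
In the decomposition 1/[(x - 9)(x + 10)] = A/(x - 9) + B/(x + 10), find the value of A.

Cover-up at x = 9: A = 1/(9 + 10) = 1/19


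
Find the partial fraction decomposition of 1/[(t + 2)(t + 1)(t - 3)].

Using cover-up method: α = 1/5, β = -1/4, γ = 1/20
Result: (1/5)/(t + 2) - (1/4)/(t + 1) + (1/20)/(t - 3)


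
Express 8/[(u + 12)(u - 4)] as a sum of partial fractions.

8/(u + 12)(u - 4) = A/(u + 12) + B/(u - 4). A = 8/(-12 - 4) = -1/2, B = 8/(4 + 12) = 1/2
Result: (-1/2)/(u + 12) + (1/2)/(u - 4)


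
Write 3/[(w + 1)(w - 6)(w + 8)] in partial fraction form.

Using cover-up method: P = -3/49, Q = 3/98, R = 3/98
Result: (-3/49)/(w + 1) + (3/98)/(w - 6) + (3/98)/(w + 8)


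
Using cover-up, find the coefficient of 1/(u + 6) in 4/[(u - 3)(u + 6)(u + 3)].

Cover (u + 6), set u=-6: 4/[(-6 - 3)(-6 + 3)] = 4/27


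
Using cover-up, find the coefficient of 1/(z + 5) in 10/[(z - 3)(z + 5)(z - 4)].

Cover (z + 5), set z=-5: 10/[(-5 - 3)(-5 - 4)] = 5/36


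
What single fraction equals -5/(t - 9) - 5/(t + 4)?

Common denominator (t - 9)(t + 4). Numerator: -5(t + 4) - 5(t - 9) = (-5t - 20) - (5t - 45) = -10t + 25
Result: (-10t + 25)/[(t - 9)(t + 4)]


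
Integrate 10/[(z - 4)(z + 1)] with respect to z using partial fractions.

Decompose: 10/[(z - 4)(z + 1)] = 2/(z - 4) - 2/(z + 1). Integrate each term: 2 ln|(z - 4)| - 2 ln|(z + 1)| + C


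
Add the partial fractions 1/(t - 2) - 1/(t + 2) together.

Common denominator (t - 2)(t + 2). Numerator: 1(t + 2) - 1(t - 2) = (t + 2) - (t - 2) = 4
Result: (4)/[(t - 2)(t + 2)]


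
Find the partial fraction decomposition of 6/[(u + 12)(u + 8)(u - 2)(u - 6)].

Using Heaviside cover-up: (-1/168)/(u + 12) + (3/280)/(u + 8) - (3/280)/(u - 2) + (1/168)/(u - 6)


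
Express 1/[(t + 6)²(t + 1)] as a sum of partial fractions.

Cover-up at t=-1: C = 1/(-1 + 6)² = 1/25. Cover-up at t=-6: B = 1/(-6 + 1) = -1/5. Comparing t² coeff: A = -C = -1/25
Result: (-1/25)/(t + 6) - (1/5)/(t + 6)² + (1/25)/(t + 1)


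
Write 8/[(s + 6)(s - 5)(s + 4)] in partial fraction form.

Using cover-up method: A = 4/11, B = 8/99, C = -4/9
Result: (4/11)/(s + 6) + (8/99)/(s - 5) - (4/9)/(s + 4)


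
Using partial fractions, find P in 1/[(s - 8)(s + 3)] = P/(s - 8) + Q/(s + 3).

Cover-up at s = 8: P = 1/(8 + 3) = 1/11


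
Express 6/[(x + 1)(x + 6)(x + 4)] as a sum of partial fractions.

Using cover-up method: A = 2/5, B = 3/5, C = -1
Result: (2/5)/(x + 1) + (3/5)/(x + 6) - 1/(x + 4)


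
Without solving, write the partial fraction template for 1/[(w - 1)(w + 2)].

Distinct linear factors: α/(w - 1) + β/(w + 2)


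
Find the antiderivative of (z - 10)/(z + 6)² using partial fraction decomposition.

Decompose: P = 1, Q = 1·(-6) - 10 = -16, so (z - 10)/(z + 6)² = 1/(z + 6) - 16/(z + 6)². Integrate: ∫ P/(z + 6) dz = ln|(z + 6)|; ∫ Q/(z + 6)² dz = 16/(z + 6). Sum: ln|(z + 6)| + 16/(z + 6) + C


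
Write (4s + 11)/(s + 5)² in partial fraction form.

(4s + 11) = A(s + 5) + B. At s = -5: B = 4·(-5) + 11 = -9. Coeff of s: A = 4
Result: 4/(s + 5) - 9/(s + 5)²


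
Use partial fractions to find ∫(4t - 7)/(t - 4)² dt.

Decompose: α = 4, β = 4·4 - 7 = 9, so (4t - 7)/(t - 4)² = 4/(t - 4) + 9/(t - 4)². Integrate: ∫ α/(t - 4) dt = 4 ln|(t - 4)|; ∫ β/(t - 4)² dt = -9/(t - 4). Sum: 4 ln|(t - 4)| - 9/(t - 4) + C


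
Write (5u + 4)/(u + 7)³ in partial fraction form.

(5u + 4) = A(u + 7)² + B(u + 7) + C. At u = -7: C = 5·(-7) + 4 = -31. Coefficients: A = 0, B = 5
Result: 5/(u + 7)² - 31/(u + 7)³


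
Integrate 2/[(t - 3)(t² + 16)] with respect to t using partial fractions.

Cover-up at t=3: A = 2/(3²+16) = 2/25. Coeff matching: B = -2/25, C = -6/25. Decomposition: (2/25)/(t - 3) - ((2/25)t + 6/25)/(t² + 16). Integrate: linear → ln, quadratic → (1/2)ln + arctan: (2/25) ln|(t - 3)| - (1/25) ln(t² + 16) - (3/50) arctan(t/4) + C


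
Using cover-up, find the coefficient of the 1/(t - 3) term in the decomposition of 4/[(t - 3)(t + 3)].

Cover (t - 3), set t=3: 4/((t + 3) at t=3) = 4/(6) = 2/3


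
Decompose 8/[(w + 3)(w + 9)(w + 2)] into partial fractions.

Using cover-up method: α = -4/3, β = 4/21, γ = 8/7
Result: (-4/3)/(w + 3) + (4/21)/(w + 9) + (8/7)/(w + 2)


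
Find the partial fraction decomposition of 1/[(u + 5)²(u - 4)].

Cover-up at u=4: γ = 1/(4 + 5)² = 1/81. Cover-up at u=-5: β = 1/(-5 - 4) = -1/9. Comparing u² coeff: α = -γ = -1/81
Result: (-1/81)/(u + 5) - (1/9)/(u + 5)² + (1/81)/(u - 4)


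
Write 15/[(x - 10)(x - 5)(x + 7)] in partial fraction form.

Using cover-up method: P = 3/17, Q = -1/4, R = 5/68
Result: (3/17)/(x - 10) - (1/4)/(x - 5) + (5/68)/(x + 7)


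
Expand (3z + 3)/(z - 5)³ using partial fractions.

(3z + 3) = α(z - 5)² + β(z - 5) + γ. At z = 5: γ = 3·5 + 3 = 18. Coefficients: α = 0, β = 3
Result: 3/(z - 5)² + 18/(z - 5)³


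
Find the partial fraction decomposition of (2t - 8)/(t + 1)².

(2t - 8) = A(t + 1) + B. At t = -1: B = 2·(-1) - 8 = -10. Coeff of t: A = 2
Result: 2/(t + 1) - 10/(t + 1)²


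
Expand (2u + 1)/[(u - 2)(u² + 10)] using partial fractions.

At u=2: α = (2·2 + 1)/(2² + 10) = 5/14. β = -α = -5/14, γ = 2 - 2·α = 9/7
Result: (5/14)/(u - 2) - ((5/14)u - 9/7)/(u² + 10)


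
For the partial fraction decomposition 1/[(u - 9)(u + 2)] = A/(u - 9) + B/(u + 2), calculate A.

Cover-up at u = 9: A = 1/(9 + 2) = 1/11


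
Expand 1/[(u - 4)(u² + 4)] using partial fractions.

Cover-up at u = 4: α = 1/(4² + 4) = 1/20. Then β = -α = -1/20, γ = -α·(0 + 4) = -1/5
Result: (1/20)/(u - 4) - ((1/20)u + 1/5)/(u² + 4)


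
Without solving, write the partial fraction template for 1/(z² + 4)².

Repeated quadratic factor: (Pz + Q)/(z² + 4) + (Rz + S)/(z² + 4)²


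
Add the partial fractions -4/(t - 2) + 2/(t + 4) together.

Common denominator (t - 2)(t + 4). Numerator: -4(t + 4) + 2(t - 2) = (-4t - 16) + (2t - 4) = -2t - 20
Result: (-2t - 20)/[(t - 2)(t + 4)]


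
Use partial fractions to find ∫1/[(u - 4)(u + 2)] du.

Decompose: 1/[(u - 4)(u + 2)] = (1/6)/(u - 4) - (1/6)/(u + 2). Integrate each term: (1/6) ln|(u - 4)| - (1/6) ln|(u + 2)| + C


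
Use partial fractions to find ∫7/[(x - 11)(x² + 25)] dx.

Cover-up at x=11: α = 7/(11²+25) = 7/146. Coeff matching: β = -7/146, γ = -77/146. Decomposition: (7/146)/(x - 11) - ((7/146)x + 77/146)/(x² + 25). Integrate: linear → ln, quadratic → (1/2)ln + arctan: (7/146) ln|(x - 11)| - (7/292) ln(x² + 25) - (77/730) arctan(x/5) + C


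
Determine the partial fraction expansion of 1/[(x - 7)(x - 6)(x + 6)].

Using cover-up method: P = 1/13, Q = -1/12, R = 1/156
Result: (1/13)/(x - 7) - (1/12)/(x - 6) + (1/156)/(x + 6)


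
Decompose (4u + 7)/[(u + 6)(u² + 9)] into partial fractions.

At u=-6: P = (4·(-6) + 7)/((-6)² + 9) = -17/45. Q = -P = 17/45, R = 4 - (-6)·P = 26/15
Result: (-17/45)/(u + 6) + ((17/45)u + 26/15)/(u² + 9)


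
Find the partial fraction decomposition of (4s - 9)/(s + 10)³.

(4s - 9) = A(s + 10)² + B(s + 10) + C. At s = -10: C = 4·(-10) - 9 = -49. Coefficients: A = 0, B = 4
Result: 4/(s + 10)² - 49/(s + 10)³


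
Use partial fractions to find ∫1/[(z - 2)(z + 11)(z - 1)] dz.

Cover-up: α = 1/13, β = 1/156, γ = -1/12. Decomposition: (1/13)/(z - 2) + (1/156)/(z + 11) - (1/12)/(z - 1). Integrate each term: (1/13) ln|(z - 2)| + (1/156) ln|(z + 11)| - (1/12) ln|(z - 1)| + C


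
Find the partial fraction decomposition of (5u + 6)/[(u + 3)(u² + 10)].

At u=-3: α = (5·(-3) + 6)/((-3)² + 10) = -9/19. β = -α = 9/19, γ = 5 - (-3)·α = 68/19
Result: (-9/19)/(u + 3) + ((9/19)u + 68/19)/(u² + 10)


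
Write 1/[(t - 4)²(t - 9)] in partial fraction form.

Cover-up at t=9: C = 1/(9 - 4)² = 1/25. Cover-up at t=4: B = 1/(4 - 9) = -1/5. Comparing t² coeff: A = -C = -1/25
Result: (-1/25)/(t - 4) - (1/5)/(t - 4)² + (1/25)/(t - 9)


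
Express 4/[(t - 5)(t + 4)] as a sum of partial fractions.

4/(t - 5)(t + 4) = P/(t - 5) + Q/(t + 4). P = 4/(5 + 4) = 4/9, Q = 4/(-4 - 5) = -4/9
Result: (4/9)/(t - 5) - (4/9)/(t + 4)


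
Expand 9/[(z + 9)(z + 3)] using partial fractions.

9/(z + 9)(z + 3) = α/(z + 9) + β/(z + 3). α = 9/(-9 + 3) = -3/2, β = 9/(-3 + 9) = 3/2
Result: (-3/2)/(z + 9) + (3/2)/(z + 3)


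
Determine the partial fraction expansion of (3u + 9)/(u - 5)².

(3u + 9) = A(u - 5) + B. At u = 5: B = 3·5 + 9 = 24. Coeff of u: A = 3
Result: 3/(u - 5) + 24/(u - 5)²


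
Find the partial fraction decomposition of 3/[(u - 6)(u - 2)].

3/(u - 6)(u - 2) = α/(u - 6) + β/(u - 2). α = 3/(6 - 2) = 3/4, β = 3/(2 - 6) = -3/4
Result: (3/4)/(u - 6) - (3/4)/(u - 2)


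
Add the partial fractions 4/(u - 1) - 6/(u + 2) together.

Common denominator (u - 1)(u + 2). Numerator: 4(u + 2) - 6(u - 1) = (4u + 8) - (6u - 6) = -2u + 14
Result: (-2u + 14)/[(u - 1)(u + 2)]


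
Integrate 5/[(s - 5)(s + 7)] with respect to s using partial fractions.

Decompose: 5/[(s - 5)(s + 7)] = (5/12)/(s - 5) - (5/12)/(s + 7). Integrate each term: (5/12) ln|(s - 5)| - (5/12) ln|(s + 7)| + C


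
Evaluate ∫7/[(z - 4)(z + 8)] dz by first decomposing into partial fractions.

Decompose: 7/[(z - 4)(z + 8)] = (7/12)/(z - 4) - (7/12)/(z + 8). Integrate each term: (7/12) ln|(z - 4)| - (7/12) ln|(z + 8)| + C


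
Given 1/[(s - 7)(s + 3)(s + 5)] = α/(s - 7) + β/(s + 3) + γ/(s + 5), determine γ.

Cover-up at s = -5: γ = 1/[(-5 - 7)(-5 + 3)] = 1/[(-12)(-2)] = 1/24


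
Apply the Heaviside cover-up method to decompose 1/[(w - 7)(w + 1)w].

Cover (w - 7), w=7: α = 1/[(7 + 1)(7 - 0)] = 1/56. Cover (w + 1), w=-1: β = 1/[(-1 - 7)(-1 - 0)] = 1/8. Cover w, w=0: γ = 1/[(0 - 7)(0 + 1)] = -1/7.
Result: (1/56)/(w - 7) + (1/8)/(w + 1) - (1/7)/w


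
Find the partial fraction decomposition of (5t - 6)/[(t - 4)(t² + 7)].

At t=4: P = (5·4 - 6)/(4² + 7) = 14/23. Q = -P = -14/23, R = 5 - 4·P = 59/23
Result: (14/23)/(t - 4) - ((14/23)t - 59/23)/(t² + 7)


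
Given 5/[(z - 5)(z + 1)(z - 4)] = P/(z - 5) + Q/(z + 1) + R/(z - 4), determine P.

Cover-up at z = 5: P = 5/[(5 + 1)(5 - 4)] = 5/[(6)(1)] = 5/6


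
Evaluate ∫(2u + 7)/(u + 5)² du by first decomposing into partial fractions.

Decompose: P = 2, Q = 2·(-5) + 7 = -3, so (2u + 7)/(u + 5)² = 2/(u + 5) - 3/(u + 5)². Integrate: ∫ P/(u + 5) du = 2 ln|(u + 5)|; ∫ Q/(u + 5)² du = 3/(u + 5). Sum: 2 ln|(u + 5)| + 3/(u + 5) + C


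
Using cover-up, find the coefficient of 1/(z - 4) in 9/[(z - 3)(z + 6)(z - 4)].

Cover (z - 4), set z=4: 9/[(4 - 3)(4 + 6)] = 9/10


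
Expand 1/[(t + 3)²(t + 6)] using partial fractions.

Cover-up at t=-6: γ = 1/(-6 + 3)² = 1/9. Cover-up at t=-3: β = 1/(-3 + 6) = 1/3. Comparing t² coeff: α = -γ = -1/9
Result: (-1/9)/(t + 3) + (1/3)/(t + 3)² + (1/9)/(t + 6)


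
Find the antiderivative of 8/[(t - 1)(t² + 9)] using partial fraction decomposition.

Cover-up at t=1: α = 8/(1²+9) = 4/5. Coeff matching: β = -4/5, γ = -4/5. Decomposition: (4/5)/(t - 1) - ((4/5)t + 4/5)/(t² + 9). Integrate: linear → ln, quadratic → (1/2)ln + arctan: (4/5) ln|(t - 1)| - (2/5) ln(t² + 9) - (4/15) arctan(t/3) + C


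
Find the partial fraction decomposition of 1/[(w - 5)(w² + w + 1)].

Cover-up at w = 5: α = 1/(5² + 1·5 + 1) = 1/31. Then β = -α = -1/31, γ = -α·(1 + 5) = -6/31
Result: (1/31)/(w - 5) - ((1/31)w + 6/31)/(w² + w + 1)


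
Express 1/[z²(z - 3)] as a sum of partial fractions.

Cover-up at z=3: R = 1/(3 - 0)² = 1/9. Cover-up at z=0: Q = 1/(0 - 3) = -1/3. Comparing z² coeff: P = -R = -1/9
Result: (-1/9)/z - (1/3)/z² + (1/9)/(z - 3)


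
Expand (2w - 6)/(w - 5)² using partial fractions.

(2w - 6) = α(w - 5) + β. At w = 5: β = 2·5 - 6 = 4. Coeff of w: α = 2
Result: 2/(w - 5) + 4/(w - 5)²


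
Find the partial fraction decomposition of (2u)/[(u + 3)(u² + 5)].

At u=-3: A = (2·(-3) + 0)/((-3)² + 5) = -3/7. B = -A = 3/7, C = 2 - (-3)·A = 5/7
Result: (-3/7)/(u + 3) + ((3/7)u + 5/7)/(u² + 5)


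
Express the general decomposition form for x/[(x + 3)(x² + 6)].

Linear + irreducible quadratic: α/(x + 3) + (βx + γ)/(x² + 6)


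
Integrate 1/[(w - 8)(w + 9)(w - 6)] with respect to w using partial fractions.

Cover-up: A = 1/34, B = 1/255, C = -1/30. Decomposition: (1/34)/(w - 8) + (1/255)/(w + 9) - (1/30)/(w - 6). Integrate each term: (1/34) ln|(w - 8)| + (1/255) ln|(w + 9)| - (1/30) ln|(w - 6)| + C


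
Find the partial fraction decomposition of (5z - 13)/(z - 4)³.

(5z - 13) = P(z - 4)² + Q(z - 4) + R. At z = 4: R = 5·4 - 13 = 7. Coefficients: P = 0, Q = 5
Result: 5/(z - 4)² + 7/(z - 4)³


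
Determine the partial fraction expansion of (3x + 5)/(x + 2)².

(3x + 5) = α(x + 2) + β. At x = -2: β = 3·(-2) + 5 = -1. Coeff of x: α = 3
Result: 3/(x + 2) - 1/(x + 2)²


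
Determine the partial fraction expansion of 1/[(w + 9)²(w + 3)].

Cover-up at w=-3: R = 1/(-3 + 9)² = 1/36. Cover-up at w=-9: Q = 1/(-9 + 3) = -1/6. Comparing w² coeff: P = -R = -1/36
Result: (-1/36)/(w + 9) - (1/6)/(w + 9)² + (1/36)/(w + 3)


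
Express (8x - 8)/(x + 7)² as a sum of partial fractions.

(8x - 8) = P(x + 7) + Q. At x = -7: Q = 8·(-7) - 8 = -64. Coeff of x: P = 8
Result: 8/(x + 7) - 64/(x + 7)²


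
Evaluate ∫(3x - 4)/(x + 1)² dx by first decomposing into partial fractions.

Decompose: α = 3, β = 3·(-1) - 4 = -7, so (3x - 4)/(x + 1)² = 3/(x + 1) - 7/(x + 1)². Integrate: ∫ α/(x + 1) dx = 3 ln|(x + 1)|; ∫ β/(x + 1)² dx = 7/(x + 1). Sum: 3 ln|(x + 1)| + 7/(x + 1) + C


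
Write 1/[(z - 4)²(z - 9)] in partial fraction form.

Cover-up at z=9: C = 1/(9 - 4)² = 1/25. Cover-up at z=4: B = 1/(4 - 9) = -1/5. Comparing z² coeff: A = -C = -1/25
Result: (-1/25)/(z - 4) - (1/5)/(z - 4)² + (1/25)/(z - 9)


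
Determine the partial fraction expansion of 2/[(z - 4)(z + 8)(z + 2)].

Using cover-up method: A = 1/36, B = 1/36, C = -1/18
Result: (1/36)/(z - 4) + (1/36)/(z + 8) - (1/18)/(z + 2)


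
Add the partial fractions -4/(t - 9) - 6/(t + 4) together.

Common denominator (t - 9)(t + 4). Numerator: -4(t + 4) - 6(t - 9) = (-4t - 16) - (6t - 54) = -10t + 38
Result: (-10t + 38)/[(t - 9)(t + 4)]


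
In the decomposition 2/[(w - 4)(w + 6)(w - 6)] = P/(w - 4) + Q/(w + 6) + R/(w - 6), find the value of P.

Cover-up at w = 4: P = 2/[(4 + 6)(4 - 6)] = 2/[(10)(-2)] = -2/20 = -1/10


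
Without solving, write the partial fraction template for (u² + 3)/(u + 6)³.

Repeated linear factor (power 3): α/(u + 6) + β/(u + 6)² + γ/(u + 6)³


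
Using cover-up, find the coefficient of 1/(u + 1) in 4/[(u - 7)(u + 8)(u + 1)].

Cover (u + 1), set u=-1: 4/[(-1 - 7)(-1 + 8)] = -1/14


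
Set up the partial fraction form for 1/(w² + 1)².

Repeated quadratic factor: (αw + β)/(w² + 1) + (γw + δ)/(w² + 1)²


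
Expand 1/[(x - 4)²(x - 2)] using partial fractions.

Cover-up at x=2: C = 1/(2 - 4)² = 1/4. Cover-up at x=4: B = 1/(4 - 2) = 1/2. Comparing x² coeff: A = -C = -1/4
Result: (-1/4)/(x - 4) + (1/2)/(x - 4)² + (1/4)/(x - 2)


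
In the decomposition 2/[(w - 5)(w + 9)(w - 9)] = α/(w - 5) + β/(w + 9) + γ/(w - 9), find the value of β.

Cover-up at w = -9: β = 2/[(-9 - 5)(-9 - 9)] = 2/[(-14)(-18)] = 2/252 = 1/126


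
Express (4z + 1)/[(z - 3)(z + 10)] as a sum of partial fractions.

At z=3: A = (4·3 + 1)/(3 + 10) = 1. At z=-10: B = (4·(-10) + 1)/(-10 - 3) = 3
Result: 1/(z - 3) + 3/(z + 10)


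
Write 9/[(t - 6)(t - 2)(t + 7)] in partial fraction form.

Using cover-up method: P = 9/52, Q = -1/4, R = 1/13
Result: (9/52)/(t - 6) - (1/4)/(t - 2) + (1/13)/(t + 7)


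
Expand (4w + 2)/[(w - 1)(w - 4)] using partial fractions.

At w=1: P = (4·1 + 2)/(1 - 4) = -2. At w=4: Q = (4·4 + 2)/(4 - 1) = 6
Result: -2/(w - 1) + 6/(w - 4)


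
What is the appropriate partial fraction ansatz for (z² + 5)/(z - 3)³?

Repeated linear factor (power 3): A/(z - 3) + B/(z - 3)² + C/(z - 3)³


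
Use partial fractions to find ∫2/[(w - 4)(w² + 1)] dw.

Cover-up at w=4: P = 2/(4²+1) = 2/17. Coeff matching: Q = -2/17, R = -8/17. Decomposition: (2/17)/(w - 4) - ((2/17)w + 8/17)/(w² + 1). Integrate: linear → ln, quadratic → (1/2)ln + arctan: (2/17) ln|(w - 4)| - (1/17) ln(w² + 1) - (8/17) arctan(w) + C


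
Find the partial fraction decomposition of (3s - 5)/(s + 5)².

(3s - 5) = α(s + 5) + β. At s = -5: β = 3·(-5) - 5 = -20. Coeff of s: α = 3
Result: 3/(s + 5) - 20/(s + 5)²


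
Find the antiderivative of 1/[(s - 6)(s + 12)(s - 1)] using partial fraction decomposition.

Cover-up: P = 1/90, Q = 1/234, R = -1/65. Decomposition: (1/90)/(s - 6) + (1/234)/(s + 12) - (1/65)/(s - 1). Integrate each term: (1/90) ln|(s - 6)| + (1/234) ln|(s + 12)| - (1/65) ln|(s - 1)| + C


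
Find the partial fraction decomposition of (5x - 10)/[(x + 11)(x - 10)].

At x=-11: P = (5·(-11) - 10)/(-11 - 10) = 65/21. At x=10: Q = (5·10 - 10)/(10 + 11) = 40/21
Result: (65/21)/(x + 11) + (40/21)/(x - 10)


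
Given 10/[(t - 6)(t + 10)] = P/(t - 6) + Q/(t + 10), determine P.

Cover-up at t = 6: P = 10/(6 + 10) = 10/16 = 5/8


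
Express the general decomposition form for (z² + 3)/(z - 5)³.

Repeated linear factor (power 3): P/(z - 5) + Q/(z - 5)² + R/(z - 5)³


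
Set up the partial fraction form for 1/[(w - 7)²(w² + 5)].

Repeated linear + quadratic: A/(w - 7) + B/(w - 7)² + (Cw + D)/(w² + 5)


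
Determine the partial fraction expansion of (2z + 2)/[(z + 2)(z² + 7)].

At z=-2: A = (2·(-2) + 2)/((-2)² + 7) = -2/11. B = -A = 2/11, C = 2 - (-2)·A = 18/11
Result: (-2/11)/(z + 2) + ((2/11)z + 18/11)/(z² + 7)


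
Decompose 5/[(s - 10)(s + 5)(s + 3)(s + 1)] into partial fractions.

Using Heaviside cover-up: (1/429)/(s - 10) - (1/24)/(s + 5) + (5/52)/(s + 3) - (5/88)/(s + 1)


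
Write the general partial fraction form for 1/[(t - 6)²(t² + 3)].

Repeated linear + quadratic: α/(t - 6) + β/(t - 6)² + (γt + δ)/(t² + 3)


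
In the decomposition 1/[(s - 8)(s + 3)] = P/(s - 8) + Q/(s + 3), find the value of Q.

Cover-up at s = -3: Q = 1/(-3 - 8) = -1/11


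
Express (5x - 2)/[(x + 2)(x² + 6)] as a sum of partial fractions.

At x=-2: A = (5·(-2) - 2)/((-2)² + 6) = -6/5. B = -A = 6/5, C = 5 - (-2)·A = 13/5
Result: (-6/5)/(x + 2) + ((6/5)x + 13/5)/(x² + 6)


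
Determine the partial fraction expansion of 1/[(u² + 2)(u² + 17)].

Coefficient matching gives A = C = 0, B = 1/(17-2) = 1/15, D = -B = -1/15
Result: (1/15)/(u² + 2) - (1/15)/(u² + 17)


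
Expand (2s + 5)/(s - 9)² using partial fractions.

(2s + 5) = A(s - 9) + B. At s = 9: B = 2·9 + 5 = 23. Coeff of s: A = 2
Result: 2/(s - 9) + 23/(s - 9)²


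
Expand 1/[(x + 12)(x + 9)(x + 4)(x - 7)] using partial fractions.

Using Heaviside cover-up: (-1/456)/(x + 12) + (1/240)/(x + 9) - (1/440)/(x + 4) + (1/3344)/(x - 7)


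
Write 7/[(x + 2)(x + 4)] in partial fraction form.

7/(x + 2)(x + 4) = α/(x + 2) + β/(x + 4). α = 7/(-2 + 4) = 7/2, β = 7/(-4 + 2) = -7/2
Result: (7/2)/(x + 2) - (7/2)/(x + 4)


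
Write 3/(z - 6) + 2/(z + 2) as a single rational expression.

Common denominator (z - 6)(z + 2). Numerator: 3(z + 2) + 2(z - 6) = (3z + 6) + (2z - 12) = 5z - 6
Result: (5z - 6)/[(z - 6)(z + 2)]


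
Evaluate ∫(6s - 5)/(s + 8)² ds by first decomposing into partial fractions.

Decompose: α = 6, β = 6·(-8) - 5 = -53, so (6s - 5)/(s + 8)² = 6/(s + 8) - 53/(s + 8)². Integrate: ∫ α/(s + 8) ds = 6 ln|(s + 8)|; ∫ β/(s + 8)² ds = 53/(s + 8). Sum: 6 ln|(s + 8)| + 53/(s + 8) + C


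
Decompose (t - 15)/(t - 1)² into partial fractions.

(t - 15) = A(t - 1) + B. At t = 1: B = 1·1 - 15 = -14. Coeff of t: A = 1
Result: 1/(t - 1) - 14/(t - 1)²


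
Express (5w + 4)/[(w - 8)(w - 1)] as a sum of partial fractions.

At w=8: α = (5·8 + 4)/(8 - 1) = 44/7. At w=1: β = (5·1 + 4)/(1 - 8) = -9/7
Result: (44/7)/(w - 8) - (9/7)/(w - 1)


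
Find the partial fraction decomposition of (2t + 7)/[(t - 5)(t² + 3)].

At t=5: P = (2·5 + 7)/(5² + 3) = 17/28. Q = -P = -17/28, R = 2 - 5·P = -29/28
Result: (17/28)/(t - 5) - ((17/28)t + 29/28)/(t² + 3)


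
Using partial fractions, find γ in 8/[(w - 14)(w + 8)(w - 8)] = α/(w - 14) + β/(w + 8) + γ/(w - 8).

Cover-up at w = 8: γ = 8/[(8 - 14)(8 + 8)] = 8/[(-6)(16)] = -8/96 = -1/12


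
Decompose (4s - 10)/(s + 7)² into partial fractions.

(4s - 10) = P(s + 7) + Q. At s = -7: Q = 4·(-7) - 10 = -38. Coeff of s: P = 4
Result: 4/(s + 7) - 38/(s + 7)²


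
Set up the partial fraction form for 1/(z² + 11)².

Repeated quadratic factor: (αz + β)/(z² + 11) + (γz + δ)/(z² + 11)²


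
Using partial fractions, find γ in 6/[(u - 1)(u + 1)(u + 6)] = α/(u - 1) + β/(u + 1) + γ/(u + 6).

Cover-up at u = -6: γ = 6/[(-6 - 1)(-6 + 1)] = 6/[(-7)(-5)] = 6/35


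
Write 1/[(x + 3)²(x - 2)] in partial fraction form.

Cover-up at x=2: γ = 1/(2 + 3)² = 1/25. Cover-up at x=-3: β = 1/(-3 - 2) = -1/5. Comparing x² coeff: α = -γ = -1/25
Result: (-1/25)/(x + 3) - (1/5)/(x + 3)² + (1/25)/(x - 2)


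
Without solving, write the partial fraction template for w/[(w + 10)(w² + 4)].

Linear + irreducible quadratic: A/(w + 10) + (Bw + C)/(w² + 4)


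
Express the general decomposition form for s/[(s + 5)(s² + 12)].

Linear + irreducible quadratic: α/(s + 5) + (βs + γ)/(s² + 12)


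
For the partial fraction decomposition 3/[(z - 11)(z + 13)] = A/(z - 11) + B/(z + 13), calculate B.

Cover-up at z = -13: B = 3/(-13 - 11) = -3/24 = -1/8


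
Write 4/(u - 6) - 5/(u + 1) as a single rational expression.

Common denominator (u - 6)(u + 1). Numerator: 4(u + 1) - 5(u - 6) = (4u + 4) - (5u - 30) = -u + 34
Result: (-u + 34)/[(u - 6)(u + 1)]


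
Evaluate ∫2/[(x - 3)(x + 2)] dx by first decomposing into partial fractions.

Decompose: 2/[(x - 3)(x + 2)] = (2/5)/(x - 3) - (2/5)/(x + 2). Integrate each term: (2/5) ln|(x - 3)| - (2/5) ln|(x + 2)| + C


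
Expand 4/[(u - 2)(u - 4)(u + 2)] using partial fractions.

Using cover-up method: A = -1/2, B = 1/3, C = 1/6
Result: (-1/2)/(u - 2) + (1/3)/(u - 4) + (1/6)/(u + 2)


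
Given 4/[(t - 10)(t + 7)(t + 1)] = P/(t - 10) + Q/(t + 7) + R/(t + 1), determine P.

Cover-up at t = 10: P = 4/[(10 + 7)(10 + 1)] = 4/[(17)(11)] = 4/187


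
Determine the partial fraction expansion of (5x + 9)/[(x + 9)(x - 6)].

At x=-9: α = (5·(-9) + 9)/(-9 - 6) = 12/5. At x=6: β = (5·6 + 9)/(6 + 9) = 13/5
Result: (12/5)/(x + 9) + (13/5)/(x - 6)


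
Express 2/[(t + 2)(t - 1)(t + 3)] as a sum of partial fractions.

Using cover-up method: P = -2/3, Q = 1/6, R = 1/2
Result: (-2/3)/(t + 2) + (1/6)/(t - 1) + (1/2)/(t + 3)


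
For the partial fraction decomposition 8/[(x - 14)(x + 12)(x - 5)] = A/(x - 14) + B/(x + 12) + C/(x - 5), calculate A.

Cover-up at x = 14: A = 8/[(14 + 12)(14 - 5)] = 8/[(26)(9)] = 8/234 = 4/117


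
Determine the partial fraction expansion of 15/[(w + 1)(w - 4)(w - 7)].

Using cover-up method: α = 3/8, β = -1, γ = 5/8
Result: (3/8)/(w + 1) - 1/(w - 4) + (5/8)/(w - 7)


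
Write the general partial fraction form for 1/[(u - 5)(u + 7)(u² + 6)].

Two linear + quadratic: A/(u - 5) + B/(u + 7) + (Cu + D)/(u² + 6)


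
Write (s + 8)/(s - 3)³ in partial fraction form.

(s + 8) = A(s - 3)² + B(s - 3) + C. At s = 3: C = 1·3 + 8 = 11. Coefficients: A = 0, B = 1
Result: 1/(s - 3)² + 11/(s - 3)³


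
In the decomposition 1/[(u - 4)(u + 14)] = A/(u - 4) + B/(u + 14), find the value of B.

Cover-up at u = -14: B = 1/(-14 - 4) = -1/18


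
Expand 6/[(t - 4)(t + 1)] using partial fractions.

6/(t - 4)(t + 1) = A/(t - 4) + B/(t + 1). A = 6/(4 + 1) = 6/5, B = 6/(-1 - 4) = -6/5
Result: (6/5)/(t - 4) - (6/5)/(t + 1)


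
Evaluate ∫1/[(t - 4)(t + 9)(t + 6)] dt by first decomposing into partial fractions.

Cover-up: A = 1/130, B = 1/39, C = -1/30. Decomposition: (1/130)/(t - 4) + (1/39)/(t + 9) - (1/30)/(t + 6). Integrate each term: (1/130) ln|(t - 4)| + (1/39) ln|(t + 9)| - (1/30) ln|(t + 6)| + C


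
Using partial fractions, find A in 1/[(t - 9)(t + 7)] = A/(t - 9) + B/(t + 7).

Cover-up at t = 9: A = 1/(9 + 7) = 1/16


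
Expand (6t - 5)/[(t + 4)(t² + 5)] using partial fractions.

At t=-4: α = (6·(-4) - 5)/((-4)² + 5) = -29/21. β = -α = 29/21, γ = 6 - (-4)·α = 10/21
Result: (-29/21)/(t + 4) + ((29/21)t + 10/21)/(t² + 5)


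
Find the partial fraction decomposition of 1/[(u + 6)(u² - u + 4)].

Cover-up at u = -6: A = 1/((-6)² - 1·(-6) + 4) = 1/46. Then B = -A = -1/46, C = -A·(-1 - 6) = 7/46
Result: (1/46)/(u + 6) - ((1/46)u - 7/46)/(u² - u + 4)


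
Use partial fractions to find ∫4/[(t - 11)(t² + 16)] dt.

Cover-up at t=11: A = 4/(11²+16) = 4/137. Coeff matching: B = -4/137, C = -44/137. Decomposition: (4/137)/(t - 11) - ((4/137)t + 44/137)/(t² + 16). Integrate: linear → ln, quadratic → (1/2)ln + arctan: (4/137) ln|(t - 11)| - (2/137) ln(t² + 16) - (11/137) arctan(t/4) + C


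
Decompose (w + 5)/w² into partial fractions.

(w + 5) = αw + β. At w = 0: β = 1·0 + 5 = 5. Coeff of w: α = 1
Result: 1/w + 5/w²


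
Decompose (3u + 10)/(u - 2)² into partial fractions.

(3u + 10) = α(u - 2) + β. At u = 2: β = 3·2 + 10 = 16. Coeff of u: α = 3
Result: 3/(u - 2) + 16/(u - 2)²


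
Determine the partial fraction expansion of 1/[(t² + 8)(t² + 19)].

Coefficient matching gives α = γ = 0, β = 1/(19-8) = 1/11, δ = -β = -1/11
Result: (1/11)/(t² + 8) - (1/11)/(t² + 19)


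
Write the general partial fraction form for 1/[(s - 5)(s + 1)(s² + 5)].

Two linear + quadratic: α/(s - 5) + β/(s + 1) + (γs + δ)/(s² + 5)


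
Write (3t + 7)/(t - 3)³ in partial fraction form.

(3t + 7) = P(t - 3)² + Q(t - 3) + R. At t = 3: R = 3·3 + 7 = 16. Coefficients: P = 0, Q = 3
Result: 3/(t - 3)² + 16/(t - 3)³


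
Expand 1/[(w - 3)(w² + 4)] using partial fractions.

Cover-up at w = 3: A = 1/(3² + 4) = 1/13. Then B = -A = -1/13, C = -A·(0 + 3) = -3/13
Result: (1/13)/(w - 3) - ((1/13)w + 3/13)/(w² + 4)


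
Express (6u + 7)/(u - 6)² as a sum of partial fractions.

(6u + 7) = P(u - 6) + Q. At u = 6: Q = 6·6 + 7 = 43. Coeff of u: P = 6
Result: 6/(u - 6) + 43/(u - 6)²


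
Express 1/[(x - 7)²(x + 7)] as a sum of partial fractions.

Cover-up at x=-7: R = 1/(-7 - 7)² = 1/196. Cover-up at x=7: Q = 1/(7 + 7) = 1/14. Comparing x² coeff: P = -R = -1/196
Result: (-1/196)/(x - 7) + (1/14)/(x - 7)² + (1/196)/(x + 7)


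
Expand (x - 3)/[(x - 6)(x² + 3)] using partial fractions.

At x=6: P = (1·6 - 3)/(6² + 3) = 1/13. Q = -P = -1/13, R = 1 - 6·P = 7/13
Result: (1/13)/(x - 6) - ((1/13)x - 7/13)/(x² + 3)


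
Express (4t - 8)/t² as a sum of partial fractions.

(4t - 8) = αt + β. At t = 0: β = 4·0 - 8 = -8. Coeff of t: α = 4
Result: 4/t - 8/t²


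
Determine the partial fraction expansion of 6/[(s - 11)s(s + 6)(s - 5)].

Using Heaviside cover-up: (1/187)/(s - 11) + (1/55)/s - (1/187)/(s + 6) - (1/55)/(s - 5)


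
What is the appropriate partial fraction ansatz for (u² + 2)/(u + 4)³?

Repeated linear factor (power 3): P/(u + 4) + Q/(u + 4)² + R/(u + 4)³


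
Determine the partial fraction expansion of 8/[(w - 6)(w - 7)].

8/(w - 6)(w - 7) = P/(w - 6) + Q/(w - 7). P = 8/(6 - 7) = -8, Q = 8/(7 - 6) = 8
Result: -8/(w - 6) + 8/(w - 7)


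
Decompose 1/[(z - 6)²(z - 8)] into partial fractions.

Cover-up at z=8: C = 1/(8 - 6)² = 1/4. Cover-up at z=6: B = 1/(6 - 8) = -1/2. Comparing z² coeff: A = -C = -1/4
Result: (-1/4)/(z - 6) - (1/2)/(z - 6)² + (1/4)/(z - 8)


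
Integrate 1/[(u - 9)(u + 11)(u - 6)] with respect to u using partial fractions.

Cover-up: P = 1/60, Q = 1/340, R = -1/51. Decomposition: (1/60)/(u - 9) + (1/340)/(u + 11) - (1/51)/(u - 6). Integrate each term: (1/60) ln|(u - 9)| + (1/340) ln|(u + 11)| - (1/51) ln|(u - 6)| + C


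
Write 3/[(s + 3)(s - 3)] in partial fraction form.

3/(s + 3)(s - 3) = A/(s + 3) + B/(s - 3). A = 3/(-3 - 3) = -1/2, B = 3/(3 + 3) = 1/2
Result: (-1/2)/(s + 3) + (1/2)/(s - 3)


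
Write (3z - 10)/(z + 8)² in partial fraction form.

(3z - 10) = P(z + 8) + Q. At z = -8: Q = 3·(-8) - 10 = -34. Coeff of z: P = 3
Result: 3/(z + 8) - 34/(z + 8)²


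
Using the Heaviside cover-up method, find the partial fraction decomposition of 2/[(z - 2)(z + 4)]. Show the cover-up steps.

Cover (z - 2): set z=2, get P = 2/(2 + 4) = 1/3. Cover (z + 4): set z=-4, get Q = 2/(-4 - 2) = -1/3.
Result: (1/3)/(z - 2) - (1/3)/(z + 4)


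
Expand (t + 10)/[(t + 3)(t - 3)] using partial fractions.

At t=-3: α = (1·(-3) + 10)/(-3 - 3) = -7/6. At t=3: β = (1·3 + 10)/(3 + 3) = 13/6
Result: (-7/6)/(t + 3) + (13/6)/(t - 3)


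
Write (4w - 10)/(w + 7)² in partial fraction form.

(4w - 10) = P(w + 7) + Q. At w = -7: Q = 4·(-7) - 10 = -38. Coeff of w: P = 4
Result: 4/(w + 7) - 38/(w + 7)²


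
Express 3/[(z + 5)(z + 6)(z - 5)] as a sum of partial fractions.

Using cover-up method: α = -3/10, β = 3/11, γ = 3/110
Result: (-3/10)/(z + 5) + (3/11)/(z + 6) + (3/110)/(z - 5)


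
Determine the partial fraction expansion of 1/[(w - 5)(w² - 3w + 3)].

Cover-up at w = 5: α = 1/(5² - 3·5 + 3) = 1/13. Then β = -α = -1/13, γ = -α·(-3 + 5) = -2/13
Result: (1/13)/(w - 5) - ((1/13)w + 2/13)/(w² - 3w + 3)


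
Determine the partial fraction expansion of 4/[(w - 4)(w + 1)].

4/(w - 4)(w + 1) = A/(w - 4) + B/(w + 1). A = 4/(4 + 1) = 4/5, B = 4/(-1 - 4) = -4/5
Result: (4/5)/(w - 4) - (4/5)/(w + 1)


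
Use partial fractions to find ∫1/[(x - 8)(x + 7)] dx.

Decompose: 1/[(x - 8)(x + 7)] = (1/15)/(x - 8) - (1/15)/(x + 7). Integrate each term: (1/15) ln|(x - 8)| - (1/15) ln|(x + 7)| + C


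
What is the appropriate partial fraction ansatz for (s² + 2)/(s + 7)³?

Repeated linear factor (power 3): α/(s + 7) + β/(s + 7)² + γ/(s + 7)³


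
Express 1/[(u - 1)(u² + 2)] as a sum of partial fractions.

Cover-up at u = 1: α = 1/(1² + 2) = 1/3. Then β = -α = -1/3, γ = -α·(0 + 1) = -1/3
Result: (1/3)/(u - 1) - ((1/3)u + 1/3)/(u² + 2)


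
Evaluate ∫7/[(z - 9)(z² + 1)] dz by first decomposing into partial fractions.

Cover-up at z=9: A = 7/(9²+1) = 7/82. Coeff matching: B = -7/82, C = -63/82. Decomposition: (7/82)/(z - 9) - ((7/82)z + 63/82)/(z² + 1). Integrate: linear → ln, quadratic → (1/2)ln + arctan: (7/82) ln|(z - 9)| - (7/164) ln(z² + 1) - (63/82) arctan(z) + C


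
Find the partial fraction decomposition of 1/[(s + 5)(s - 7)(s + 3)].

Using cover-up method: α = 1/24, β = 1/120, γ = -1/20
Result: (1/24)/(s + 5) + (1/120)/(s - 7) - (1/20)/(s + 3)


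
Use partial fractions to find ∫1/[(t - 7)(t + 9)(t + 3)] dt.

Cover-up: α = 1/160, β = 1/96, γ = -1/60. Decomposition: (1/160)/(t - 7) + (1/96)/(t + 9) - (1/60)/(t + 3). Integrate each term: (1/160) ln|(t - 7)| + (1/96) ln|(t + 9)| - (1/60) ln|(t + 3)| + C


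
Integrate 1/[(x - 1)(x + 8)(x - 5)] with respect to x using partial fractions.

Cover-up: A = -1/36, B = 1/117, C = 1/52. Decomposition: (-1/36)/(x - 1) + (1/117)/(x + 8) + (1/52)/(x - 5). Integrate each term: (-1/36) ln|(x - 1)| + (1/117) ln|(x + 8)| + (1/52) ln|(x - 5)| + C


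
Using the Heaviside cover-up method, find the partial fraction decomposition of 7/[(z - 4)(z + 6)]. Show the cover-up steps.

Cover (z - 4): set z=4, get P = 7/(4 + 6) = 7/10. Cover (z + 6): set z=-6, get Q = 7/(-6 - 4) = -7/10.
Result: (7/10)/(z - 4) - (7/10)/(z + 6)


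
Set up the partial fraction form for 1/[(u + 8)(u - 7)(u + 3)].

Three distinct linear factors: α/(u + 8) + β/(u - 7) + γ/(u + 3)


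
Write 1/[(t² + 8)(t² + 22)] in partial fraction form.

Coefficient matching gives P = R = 0, Q = 1/(22-8) = 1/14, S = -Q = -1/14
Result: (1/14)/(t² + 8) - (1/14)/(t² + 22)


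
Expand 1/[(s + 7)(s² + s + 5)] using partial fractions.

Cover-up at s = -7: A = 1/((-7)² + 1·(-7) + 5) = 1/47. Then B = -A = -1/47, C = -A·(1 - 7) = 6/47
Result: (1/47)/(s + 7) - ((1/47)s - 6/47)/(s² + s + 5)


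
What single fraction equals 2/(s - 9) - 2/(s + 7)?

Common denominator (s - 9)(s + 7). Numerator: 2(s + 7) - 2(s - 9) = (2s + 14) - (2s - 18) = 32
Result: (32)/[(s - 9)(s + 7)]


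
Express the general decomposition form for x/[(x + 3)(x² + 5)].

Linear + irreducible quadratic: α/(x + 3) + (βx + γ)/(x² + 5)


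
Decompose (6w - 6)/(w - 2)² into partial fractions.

(6w - 6) = α(w - 2) + β. At w = 2: β = 6·2 - 6 = 6. Coeff of w: α = 6
Result: 6/(w - 2) + 6/(w - 2)²


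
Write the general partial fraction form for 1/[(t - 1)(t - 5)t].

Three distinct linear factors: P/(t - 1) + Q/(t - 5) + R/t


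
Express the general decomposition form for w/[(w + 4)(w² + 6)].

Linear + irreducible quadratic: P/(w + 4) + (Qw + R)/(w² + 6)


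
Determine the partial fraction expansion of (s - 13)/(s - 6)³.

(s - 13) = α(s - 6)² + β(s - 6) + γ. At s = 6: γ = 1·6 - 13 = -7. Coefficients: α = 0, β = 1
Result: 1/(s - 6)² - 7/(s - 6)³


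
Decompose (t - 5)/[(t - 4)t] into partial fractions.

At t=4: α = (1·4 - 5)/(4 - 0) = -1/4. At t=0: β = (1·0 - 5)/(0 - 4) = 5/4
Result: (-1/4)/(t - 4) + (5/4)/t


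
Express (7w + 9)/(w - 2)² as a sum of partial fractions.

(7w + 9) = A(w - 2) + B. At w = 2: B = 7·2 + 9 = 23. Coeff of w: A = 7
Result: 7/(w - 2) + 23/(w - 2)²


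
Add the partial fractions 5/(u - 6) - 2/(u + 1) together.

Common denominator (u - 6)(u + 1). Numerator: 5(u + 1) - 2(u - 6) = (5u + 5) - (2u - 12) = 3u + 17
Result: (3u + 17)/[(u - 6)(u + 1)]


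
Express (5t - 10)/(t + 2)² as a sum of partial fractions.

(5t - 10) = A(t + 2) + B. At t = -2: B = 5·(-2) - 10 = -20. Coeff of t: A = 5
Result: 5/(t + 2) - 20/(t + 2)²


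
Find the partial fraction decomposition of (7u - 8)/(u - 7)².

(7u - 8) = α(u - 7) + β. At u = 7: β = 7·7 - 8 = 41. Coeff of u: α = 7
Result: 7/(u - 7) + 41/(u - 7)²


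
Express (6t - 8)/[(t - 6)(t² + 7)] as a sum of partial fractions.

At t=6: P = (6·6 - 8)/(6² + 7) = 28/43. Q = -P = -28/43, R = 6 - 6·P = 90/43
Result: (28/43)/(t - 6) - ((28/43)t - 90/43)/(t² + 7)


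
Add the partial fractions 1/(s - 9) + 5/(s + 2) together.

Common denominator (s - 9)(s + 2). Numerator: 1(s + 2) + 5(s - 9) = (s + 2) + (5s - 45) = 6s - 43
Result: (6s - 43)/[(s - 9)(s + 2)]


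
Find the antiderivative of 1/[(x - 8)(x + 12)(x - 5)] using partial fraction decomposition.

Cover-up: P = 1/60, Q = 1/340, R = -1/51. Decomposition: (1/60)/(x - 8) + (1/340)/(x + 12) - (1/51)/(x - 5). Integrate each term: (1/60) ln|(x - 8)| + (1/340) ln|(x + 12)| - (1/51) ln|(x - 5)| + C


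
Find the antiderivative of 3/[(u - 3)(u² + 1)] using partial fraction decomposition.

Cover-up at u=3: α = 3/(3²+1) = 3/10. Coeff matching: β = -3/10, γ = -9/10. Decomposition: (3/10)/(u - 3) - ((3/10)u + 9/10)/(u² + 1). Integrate: linear → ln, quadratic → (1/2)ln + arctan: (3/10) ln|(u - 3)| - (3/20) ln(u² + 1) - (9/10) arctan(u) + C


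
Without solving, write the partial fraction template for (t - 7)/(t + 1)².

Repeated linear factor: P/(t + 1) + Q/(t + 1)²


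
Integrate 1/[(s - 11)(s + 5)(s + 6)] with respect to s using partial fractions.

Cover-up: A = 1/272, B = -1/16, C = 1/17. Decomposition: (1/272)/(s - 11) - (1/16)/(s + 5) + (1/17)/(s + 6). Integrate each term: (1/272) ln|(s - 11)| - (1/16) ln|(s + 5)| + (1/17) ln|(s + 6)| + C


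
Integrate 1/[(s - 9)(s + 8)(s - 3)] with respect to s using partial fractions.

Cover-up: α = 1/102, β = 1/187, γ = -1/66. Decomposition: (1/102)/(s - 9) + (1/187)/(s + 8) - (1/66)/(s - 3). Integrate each term: (1/102) ln|(s - 9)| + (1/187) ln|(s + 8)| - (1/66) ln|(s - 3)| + C


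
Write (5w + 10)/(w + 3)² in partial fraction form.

(5w + 10) = P(w + 3) + Q. At w = -3: Q = 5·(-3) + 10 = -5. Coeff of w: P = 5
Result: 5/(w + 3) - 5/(w + 3)²


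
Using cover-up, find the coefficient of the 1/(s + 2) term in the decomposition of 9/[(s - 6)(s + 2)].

Cover (s + 2), set s=-2: 9/((s - 6) at s=-2) = 9/(-8) = -9/8
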